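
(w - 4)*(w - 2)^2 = w^3 - 8*w^2 + 20*w - 16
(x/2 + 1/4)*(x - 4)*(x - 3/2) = x^3/2 - 5*x^2/2 + 13*x/8 + 3/2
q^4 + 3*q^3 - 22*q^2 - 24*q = q*(q - 4)*(q + 1)*(q + 6)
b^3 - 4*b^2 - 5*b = b*(b - 5)*(b + 1)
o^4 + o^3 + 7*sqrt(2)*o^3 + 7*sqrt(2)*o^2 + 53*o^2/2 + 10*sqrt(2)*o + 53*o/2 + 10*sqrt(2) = (o + 1)*(o + sqrt(2)/2)*(o + 5*sqrt(2)/2)*(o + 4*sqrt(2))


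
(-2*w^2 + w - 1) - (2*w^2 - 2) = -4*w^2 + w + 1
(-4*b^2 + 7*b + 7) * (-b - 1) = 4*b^3 - 3*b^2 - 14*b - 7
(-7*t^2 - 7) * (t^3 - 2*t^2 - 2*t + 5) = -7*t^5 + 14*t^4 + 7*t^3 - 21*t^2 + 14*t - 35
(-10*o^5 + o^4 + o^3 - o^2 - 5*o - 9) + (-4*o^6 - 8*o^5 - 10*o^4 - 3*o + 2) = -4*o^6 - 18*o^5 - 9*o^4 + o^3 - o^2 - 8*o - 7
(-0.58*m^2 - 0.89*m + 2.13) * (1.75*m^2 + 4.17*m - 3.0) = -1.015*m^4 - 3.9761*m^3 + 1.7562*m^2 + 11.5521*m - 6.39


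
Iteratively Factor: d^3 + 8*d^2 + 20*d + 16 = (d + 2)*(d^2 + 6*d + 8) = (d + 2)^2*(d + 4)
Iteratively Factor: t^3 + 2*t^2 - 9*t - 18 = (t + 3)*(t^2 - t - 6) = (t - 3)*(t + 3)*(t + 2)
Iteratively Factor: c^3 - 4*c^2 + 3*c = (c - 3)*(c^2 - c) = c*(c - 3)*(c - 1)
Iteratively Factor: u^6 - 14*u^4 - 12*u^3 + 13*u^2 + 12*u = (u + 1)*(u^5 - u^4 - 13*u^3 + u^2 + 12*u) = (u + 1)*(u + 3)*(u^4 - 4*u^3 - u^2 + 4*u) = (u - 4)*(u + 1)*(u + 3)*(u^3 - u) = (u - 4)*(u + 1)^2*(u + 3)*(u^2 - u) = u*(u - 4)*(u + 1)^2*(u + 3)*(u - 1)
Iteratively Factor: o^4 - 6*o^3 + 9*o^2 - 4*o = (o - 1)*(o^3 - 5*o^2 + 4*o) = (o - 1)^2*(o^2 - 4*o) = (o - 4)*(o - 1)^2*(o)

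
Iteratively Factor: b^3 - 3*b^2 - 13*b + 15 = (b - 1)*(b^2 - 2*b - 15) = (b - 5)*(b - 1)*(b + 3)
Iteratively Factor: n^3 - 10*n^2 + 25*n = (n)*(n^2 - 10*n + 25) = n*(n - 5)*(n - 5)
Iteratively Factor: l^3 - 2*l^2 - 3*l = (l + 1)*(l^2 - 3*l) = (l - 3)*(l + 1)*(l)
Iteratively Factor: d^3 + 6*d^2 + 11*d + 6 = (d + 2)*(d^2 + 4*d + 3) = (d + 1)*(d + 2)*(d + 3)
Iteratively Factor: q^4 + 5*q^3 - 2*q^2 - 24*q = (q + 3)*(q^3 + 2*q^2 - 8*q) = q*(q + 3)*(q^2 + 2*q - 8) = q*(q + 3)*(q + 4)*(q - 2)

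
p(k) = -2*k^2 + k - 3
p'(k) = 1 - 4*k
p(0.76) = -3.40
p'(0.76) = -2.04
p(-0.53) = -4.09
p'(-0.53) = 3.12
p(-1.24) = -7.32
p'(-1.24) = 5.96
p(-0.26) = -3.40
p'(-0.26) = 2.04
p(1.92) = -8.45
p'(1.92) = -6.68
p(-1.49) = -8.93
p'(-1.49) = 6.96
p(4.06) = -31.91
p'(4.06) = -15.24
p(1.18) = -4.60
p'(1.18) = -3.72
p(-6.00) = -81.00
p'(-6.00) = 25.00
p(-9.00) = -174.00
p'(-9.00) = 37.00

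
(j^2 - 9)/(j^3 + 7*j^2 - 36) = (j - 3)/(j^2 + 4*j - 12)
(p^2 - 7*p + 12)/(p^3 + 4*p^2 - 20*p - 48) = (p - 3)/(p^2 + 8*p + 12)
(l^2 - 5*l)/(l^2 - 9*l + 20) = l/(l - 4)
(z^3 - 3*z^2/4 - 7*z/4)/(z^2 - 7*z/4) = z + 1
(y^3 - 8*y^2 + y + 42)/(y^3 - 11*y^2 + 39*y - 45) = (y^2 - 5*y - 14)/(y^2 - 8*y + 15)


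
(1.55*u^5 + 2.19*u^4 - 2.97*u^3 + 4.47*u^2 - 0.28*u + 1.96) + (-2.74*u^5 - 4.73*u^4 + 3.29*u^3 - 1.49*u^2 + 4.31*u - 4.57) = -1.19*u^5 - 2.54*u^4 + 0.32*u^3 + 2.98*u^2 + 4.03*u - 2.61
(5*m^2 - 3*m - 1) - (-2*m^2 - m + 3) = 7*m^2 - 2*m - 4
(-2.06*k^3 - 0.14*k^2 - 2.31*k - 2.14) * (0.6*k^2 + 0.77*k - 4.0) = -1.236*k^5 - 1.6702*k^4 + 6.7462*k^3 - 2.5027*k^2 + 7.5922*k + 8.56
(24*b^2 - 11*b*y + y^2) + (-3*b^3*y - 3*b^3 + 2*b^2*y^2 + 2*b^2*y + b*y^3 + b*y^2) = -3*b^3*y - 3*b^3 + 2*b^2*y^2 + 2*b^2*y + 24*b^2 + b*y^3 + b*y^2 - 11*b*y + y^2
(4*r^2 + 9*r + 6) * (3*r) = 12*r^3 + 27*r^2 + 18*r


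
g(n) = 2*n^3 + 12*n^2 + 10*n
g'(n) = 6*n^2 + 24*n + 10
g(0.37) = 5.44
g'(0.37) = 19.70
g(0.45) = 7.11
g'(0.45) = 22.02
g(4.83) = 553.60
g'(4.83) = 265.89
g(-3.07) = 24.53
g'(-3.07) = -7.13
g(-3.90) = 24.88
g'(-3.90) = 7.66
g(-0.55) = -2.20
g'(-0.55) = -1.38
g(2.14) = 95.96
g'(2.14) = 88.84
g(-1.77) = 8.80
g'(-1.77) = -13.68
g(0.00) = 0.00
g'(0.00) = 10.00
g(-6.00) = -60.00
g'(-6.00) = 82.00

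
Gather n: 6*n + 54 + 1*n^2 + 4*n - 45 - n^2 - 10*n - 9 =0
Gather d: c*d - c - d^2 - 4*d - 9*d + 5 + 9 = -c - d^2 + d*(c - 13) + 14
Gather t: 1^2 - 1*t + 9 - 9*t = 10 - 10*t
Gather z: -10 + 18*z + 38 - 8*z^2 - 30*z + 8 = -8*z^2 - 12*z + 36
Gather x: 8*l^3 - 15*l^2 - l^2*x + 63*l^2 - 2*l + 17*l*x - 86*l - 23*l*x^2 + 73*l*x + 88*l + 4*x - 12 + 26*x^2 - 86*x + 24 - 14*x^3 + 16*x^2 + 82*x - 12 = 8*l^3 + 48*l^2 - 14*x^3 + x^2*(42 - 23*l) + x*(-l^2 + 90*l)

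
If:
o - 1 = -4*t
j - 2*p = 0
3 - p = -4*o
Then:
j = 14 - 32*t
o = 1 - 4*t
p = 7 - 16*t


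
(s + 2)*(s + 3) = s^2 + 5*s + 6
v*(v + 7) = v^2 + 7*v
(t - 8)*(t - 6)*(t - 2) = t^3 - 16*t^2 + 76*t - 96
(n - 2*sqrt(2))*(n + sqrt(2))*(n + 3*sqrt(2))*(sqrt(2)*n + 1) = sqrt(2)*n^4 + 5*n^3 - 8*sqrt(2)*n^2 - 34*n - 12*sqrt(2)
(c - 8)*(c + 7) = c^2 - c - 56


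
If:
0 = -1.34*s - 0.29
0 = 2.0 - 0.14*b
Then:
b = 14.29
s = -0.22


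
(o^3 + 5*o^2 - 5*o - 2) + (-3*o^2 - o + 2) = o^3 + 2*o^2 - 6*o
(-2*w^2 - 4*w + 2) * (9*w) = -18*w^3 - 36*w^2 + 18*w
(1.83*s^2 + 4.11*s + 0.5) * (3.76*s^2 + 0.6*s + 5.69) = 6.8808*s^4 + 16.5516*s^3 + 14.7587*s^2 + 23.6859*s + 2.845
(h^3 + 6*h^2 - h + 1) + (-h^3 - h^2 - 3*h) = 5*h^2 - 4*h + 1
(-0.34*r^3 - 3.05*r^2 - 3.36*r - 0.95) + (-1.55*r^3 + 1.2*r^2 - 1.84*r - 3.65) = -1.89*r^3 - 1.85*r^2 - 5.2*r - 4.6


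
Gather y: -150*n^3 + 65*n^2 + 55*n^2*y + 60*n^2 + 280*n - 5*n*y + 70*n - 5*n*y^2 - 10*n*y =-150*n^3 + 125*n^2 - 5*n*y^2 + 350*n + y*(55*n^2 - 15*n)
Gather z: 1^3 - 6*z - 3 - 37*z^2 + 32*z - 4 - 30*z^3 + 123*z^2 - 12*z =-30*z^3 + 86*z^2 + 14*z - 6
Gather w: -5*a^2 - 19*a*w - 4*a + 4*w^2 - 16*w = -5*a^2 - 4*a + 4*w^2 + w*(-19*a - 16)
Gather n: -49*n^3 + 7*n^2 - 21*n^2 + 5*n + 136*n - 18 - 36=-49*n^3 - 14*n^2 + 141*n - 54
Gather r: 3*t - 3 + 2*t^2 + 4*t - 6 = 2*t^2 + 7*t - 9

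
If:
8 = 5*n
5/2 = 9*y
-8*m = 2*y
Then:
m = -5/72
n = 8/5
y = 5/18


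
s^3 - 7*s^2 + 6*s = s*(s - 6)*(s - 1)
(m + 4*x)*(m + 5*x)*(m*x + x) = m^3*x + 9*m^2*x^2 + m^2*x + 20*m*x^3 + 9*m*x^2 + 20*x^3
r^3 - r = r*(r - 1)*(r + 1)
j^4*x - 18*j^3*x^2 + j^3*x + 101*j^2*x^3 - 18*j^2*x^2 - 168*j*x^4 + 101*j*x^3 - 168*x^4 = (j - 8*x)*(j - 7*x)*(j - 3*x)*(j*x + x)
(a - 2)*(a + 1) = a^2 - a - 2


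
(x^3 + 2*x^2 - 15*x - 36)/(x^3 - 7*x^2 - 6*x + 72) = (x + 3)/(x - 6)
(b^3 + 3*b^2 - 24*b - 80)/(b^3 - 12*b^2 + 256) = (b^2 - b - 20)/(b^2 - 16*b + 64)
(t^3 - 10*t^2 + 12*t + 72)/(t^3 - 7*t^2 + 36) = (t - 6)/(t - 3)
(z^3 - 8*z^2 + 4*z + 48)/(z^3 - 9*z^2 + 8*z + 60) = (z - 4)/(z - 5)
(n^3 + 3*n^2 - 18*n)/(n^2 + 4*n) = (n^2 + 3*n - 18)/(n + 4)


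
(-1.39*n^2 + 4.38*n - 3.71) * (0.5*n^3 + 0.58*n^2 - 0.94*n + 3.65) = -0.695*n^5 + 1.3838*n^4 + 1.992*n^3 - 11.3425*n^2 + 19.4744*n - 13.5415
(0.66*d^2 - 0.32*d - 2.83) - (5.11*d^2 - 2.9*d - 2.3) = -4.45*d^2 + 2.58*d - 0.53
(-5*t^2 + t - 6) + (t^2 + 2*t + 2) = -4*t^2 + 3*t - 4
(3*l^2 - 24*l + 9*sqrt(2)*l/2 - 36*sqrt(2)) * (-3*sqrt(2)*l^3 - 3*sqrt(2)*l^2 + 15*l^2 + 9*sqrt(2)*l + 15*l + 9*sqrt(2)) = -9*sqrt(2)*l^5 + 18*l^4 + 63*sqrt(2)*l^4 - 126*l^3 + 333*sqrt(2)*l^3/2 - 1323*sqrt(2)*l^2/2 - 63*l^2 - 756*sqrt(2)*l - 567*l - 648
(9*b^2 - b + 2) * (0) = 0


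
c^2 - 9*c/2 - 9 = (c - 6)*(c + 3/2)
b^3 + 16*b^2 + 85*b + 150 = (b + 5)^2*(b + 6)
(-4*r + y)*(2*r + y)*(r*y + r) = -8*r^3*y - 8*r^3 - 2*r^2*y^2 - 2*r^2*y + r*y^3 + r*y^2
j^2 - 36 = (j - 6)*(j + 6)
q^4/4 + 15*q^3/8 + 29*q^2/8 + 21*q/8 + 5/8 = (q/4 + 1/4)*(q + 1/2)*(q + 1)*(q + 5)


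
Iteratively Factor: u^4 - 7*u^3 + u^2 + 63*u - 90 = (u - 2)*(u^3 - 5*u^2 - 9*u + 45) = (u - 3)*(u - 2)*(u^2 - 2*u - 15) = (u - 5)*(u - 3)*(u - 2)*(u + 3)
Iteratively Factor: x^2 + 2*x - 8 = (x + 4)*(x - 2)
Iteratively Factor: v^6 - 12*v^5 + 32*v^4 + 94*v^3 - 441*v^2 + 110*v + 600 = (v + 1)*(v^5 - 13*v^4 + 45*v^3 + 49*v^2 - 490*v + 600) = (v + 1)*(v + 3)*(v^4 - 16*v^3 + 93*v^2 - 230*v + 200) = (v - 5)*(v + 1)*(v + 3)*(v^3 - 11*v^2 + 38*v - 40) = (v - 5)*(v - 4)*(v + 1)*(v + 3)*(v^2 - 7*v + 10) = (v - 5)*(v - 4)*(v - 2)*(v + 1)*(v + 3)*(v - 5)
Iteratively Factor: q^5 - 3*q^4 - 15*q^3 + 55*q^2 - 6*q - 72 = (q + 4)*(q^4 - 7*q^3 + 13*q^2 + 3*q - 18) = (q - 3)*(q + 4)*(q^3 - 4*q^2 + q + 6) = (q - 3)^2*(q + 4)*(q^2 - q - 2) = (q - 3)^2*(q + 1)*(q + 4)*(q - 2)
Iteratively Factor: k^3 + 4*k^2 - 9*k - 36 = (k - 3)*(k^2 + 7*k + 12) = (k - 3)*(k + 4)*(k + 3)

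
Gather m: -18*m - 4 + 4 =-18*m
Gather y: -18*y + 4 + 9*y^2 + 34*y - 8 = 9*y^2 + 16*y - 4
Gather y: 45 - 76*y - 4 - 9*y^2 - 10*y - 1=-9*y^2 - 86*y + 40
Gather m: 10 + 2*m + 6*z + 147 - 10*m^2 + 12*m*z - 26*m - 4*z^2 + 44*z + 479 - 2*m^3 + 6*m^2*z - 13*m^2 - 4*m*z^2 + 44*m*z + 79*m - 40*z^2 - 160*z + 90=-2*m^3 + m^2*(6*z - 23) + m*(-4*z^2 + 56*z + 55) - 44*z^2 - 110*z + 726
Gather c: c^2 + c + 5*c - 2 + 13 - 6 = c^2 + 6*c + 5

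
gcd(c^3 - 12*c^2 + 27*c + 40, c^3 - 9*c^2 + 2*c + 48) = c - 8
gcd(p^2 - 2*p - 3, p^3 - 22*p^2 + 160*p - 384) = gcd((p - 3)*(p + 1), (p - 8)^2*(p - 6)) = 1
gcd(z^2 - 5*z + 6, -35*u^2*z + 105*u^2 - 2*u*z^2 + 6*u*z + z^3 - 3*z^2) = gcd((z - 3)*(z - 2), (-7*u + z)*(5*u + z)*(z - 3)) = z - 3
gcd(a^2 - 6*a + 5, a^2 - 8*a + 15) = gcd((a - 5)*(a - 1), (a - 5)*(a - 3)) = a - 5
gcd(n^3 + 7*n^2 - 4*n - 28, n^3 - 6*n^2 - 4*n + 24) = n^2 - 4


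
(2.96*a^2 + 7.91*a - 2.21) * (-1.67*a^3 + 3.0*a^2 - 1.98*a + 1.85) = -4.9432*a^5 - 4.3297*a^4 + 21.5599*a^3 - 16.8158*a^2 + 19.0093*a - 4.0885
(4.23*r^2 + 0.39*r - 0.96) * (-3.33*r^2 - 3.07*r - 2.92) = -14.0859*r^4 - 14.2848*r^3 - 10.3521*r^2 + 1.8084*r + 2.8032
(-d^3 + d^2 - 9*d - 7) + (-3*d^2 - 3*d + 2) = -d^3 - 2*d^2 - 12*d - 5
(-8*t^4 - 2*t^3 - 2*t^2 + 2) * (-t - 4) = 8*t^5 + 34*t^4 + 10*t^3 + 8*t^2 - 2*t - 8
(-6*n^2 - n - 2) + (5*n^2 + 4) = -n^2 - n + 2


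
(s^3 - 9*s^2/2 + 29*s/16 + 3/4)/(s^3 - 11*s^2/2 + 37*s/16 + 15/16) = (s - 4)/(s - 5)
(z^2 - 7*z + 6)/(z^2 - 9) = (z^2 - 7*z + 6)/(z^2 - 9)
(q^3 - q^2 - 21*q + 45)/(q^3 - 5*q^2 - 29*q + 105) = (q - 3)/(q - 7)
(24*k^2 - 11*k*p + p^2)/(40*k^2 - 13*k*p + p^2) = (-3*k + p)/(-5*k + p)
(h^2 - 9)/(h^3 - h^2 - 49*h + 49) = (h^2 - 9)/(h^3 - h^2 - 49*h + 49)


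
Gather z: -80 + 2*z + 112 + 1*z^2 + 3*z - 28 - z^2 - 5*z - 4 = 0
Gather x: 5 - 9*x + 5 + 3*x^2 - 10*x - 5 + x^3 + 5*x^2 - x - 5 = x^3 + 8*x^2 - 20*x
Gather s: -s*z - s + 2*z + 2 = s*(-z - 1) + 2*z + 2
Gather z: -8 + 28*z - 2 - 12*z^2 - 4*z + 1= -12*z^2 + 24*z - 9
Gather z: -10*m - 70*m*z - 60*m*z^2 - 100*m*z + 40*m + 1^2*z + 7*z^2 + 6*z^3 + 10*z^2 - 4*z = 30*m + 6*z^3 + z^2*(17 - 60*m) + z*(-170*m - 3)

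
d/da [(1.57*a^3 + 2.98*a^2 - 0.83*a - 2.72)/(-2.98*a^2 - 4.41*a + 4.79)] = (-4.6786*a^4 - 13.8474*a^3 + 6.9457*a^2 + 12.3372*a - 15.9709)/(8.8804*a^4 + 26.2836*a^3 - 9.1003*a^2 - 42.2478*a + 22.9441)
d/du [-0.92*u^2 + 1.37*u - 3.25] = 1.37 - 1.84*u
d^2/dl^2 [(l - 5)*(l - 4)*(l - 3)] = 6*l - 24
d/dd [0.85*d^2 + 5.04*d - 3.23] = 1.7*d + 5.04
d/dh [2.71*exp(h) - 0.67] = 2.71*exp(h)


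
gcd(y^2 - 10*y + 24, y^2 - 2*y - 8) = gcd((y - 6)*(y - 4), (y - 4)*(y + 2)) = y - 4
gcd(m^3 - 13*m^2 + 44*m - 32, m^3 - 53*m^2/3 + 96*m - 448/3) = m - 8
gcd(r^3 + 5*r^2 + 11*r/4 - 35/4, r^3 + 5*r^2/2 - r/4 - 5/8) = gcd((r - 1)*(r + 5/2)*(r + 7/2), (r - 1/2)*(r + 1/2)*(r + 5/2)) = r + 5/2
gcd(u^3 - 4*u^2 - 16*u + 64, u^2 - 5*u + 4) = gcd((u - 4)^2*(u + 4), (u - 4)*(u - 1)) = u - 4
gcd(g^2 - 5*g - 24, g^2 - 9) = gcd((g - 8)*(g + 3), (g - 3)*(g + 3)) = g + 3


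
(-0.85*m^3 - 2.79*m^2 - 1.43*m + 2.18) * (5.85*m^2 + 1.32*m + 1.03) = -4.9725*m^5 - 17.4435*m^4 - 12.9238*m^3 + 7.9917*m^2 + 1.4047*m + 2.2454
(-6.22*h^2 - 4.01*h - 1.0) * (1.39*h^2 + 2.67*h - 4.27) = -8.6458*h^4 - 22.1813*h^3 + 14.4627*h^2 + 14.4527*h + 4.27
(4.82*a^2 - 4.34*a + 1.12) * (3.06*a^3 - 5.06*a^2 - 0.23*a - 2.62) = 14.7492*a^5 - 37.6696*a^4 + 24.279*a^3 - 17.2974*a^2 + 11.1132*a - 2.9344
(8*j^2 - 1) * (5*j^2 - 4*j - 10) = 40*j^4 - 32*j^3 - 85*j^2 + 4*j + 10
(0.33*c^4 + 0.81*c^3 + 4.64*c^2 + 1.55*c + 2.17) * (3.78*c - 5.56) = 1.2474*c^5 + 1.227*c^4 + 13.0356*c^3 - 19.9394*c^2 - 0.415400000000002*c - 12.0652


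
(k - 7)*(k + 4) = k^2 - 3*k - 28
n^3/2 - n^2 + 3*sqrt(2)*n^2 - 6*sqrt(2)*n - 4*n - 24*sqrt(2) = (n/2 + 1)*(n - 4)*(n + 6*sqrt(2))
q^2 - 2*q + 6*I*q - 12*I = (q - 2)*(q + 6*I)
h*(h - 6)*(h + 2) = h^3 - 4*h^2 - 12*h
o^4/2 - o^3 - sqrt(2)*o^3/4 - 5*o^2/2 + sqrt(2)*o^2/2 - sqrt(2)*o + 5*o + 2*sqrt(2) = (o/2 + sqrt(2)/2)*(o - 2)*(o - 2*sqrt(2))*(o + sqrt(2)/2)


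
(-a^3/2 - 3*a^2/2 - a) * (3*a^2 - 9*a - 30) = -3*a^5/2 + 51*a^3/2 + 54*a^2 + 30*a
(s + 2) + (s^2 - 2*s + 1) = s^2 - s + 3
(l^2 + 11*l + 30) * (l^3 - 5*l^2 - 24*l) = l^5 + 6*l^4 - 49*l^3 - 414*l^2 - 720*l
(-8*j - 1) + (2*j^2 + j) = 2*j^2 - 7*j - 1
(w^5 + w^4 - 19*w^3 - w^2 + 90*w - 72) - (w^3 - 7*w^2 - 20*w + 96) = w^5 + w^4 - 20*w^3 + 6*w^2 + 110*w - 168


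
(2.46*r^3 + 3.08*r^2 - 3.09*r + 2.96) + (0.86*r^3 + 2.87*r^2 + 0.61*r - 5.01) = 3.32*r^3 + 5.95*r^2 - 2.48*r - 2.05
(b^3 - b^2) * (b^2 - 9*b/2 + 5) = b^5 - 11*b^4/2 + 19*b^3/2 - 5*b^2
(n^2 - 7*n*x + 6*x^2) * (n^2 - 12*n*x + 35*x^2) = n^4 - 19*n^3*x + 125*n^2*x^2 - 317*n*x^3 + 210*x^4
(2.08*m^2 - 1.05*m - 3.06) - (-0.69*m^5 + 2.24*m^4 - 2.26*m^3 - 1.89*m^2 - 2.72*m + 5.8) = 0.69*m^5 - 2.24*m^4 + 2.26*m^3 + 3.97*m^2 + 1.67*m - 8.86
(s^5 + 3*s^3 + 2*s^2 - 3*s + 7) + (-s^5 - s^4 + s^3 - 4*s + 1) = -s^4 + 4*s^3 + 2*s^2 - 7*s + 8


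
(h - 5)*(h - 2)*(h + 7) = h^3 - 39*h + 70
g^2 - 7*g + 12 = (g - 4)*(g - 3)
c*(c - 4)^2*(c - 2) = c^4 - 10*c^3 + 32*c^2 - 32*c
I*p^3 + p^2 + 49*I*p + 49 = (p - 7*I)*(p + 7*I)*(I*p + 1)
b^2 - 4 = (b - 2)*(b + 2)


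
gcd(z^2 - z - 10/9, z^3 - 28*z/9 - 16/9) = z + 2/3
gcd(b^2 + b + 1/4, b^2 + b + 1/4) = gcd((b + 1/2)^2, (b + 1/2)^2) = b^2 + b + 1/4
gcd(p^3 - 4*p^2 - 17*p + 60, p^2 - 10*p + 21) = p - 3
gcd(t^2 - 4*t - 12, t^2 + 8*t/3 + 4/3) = t + 2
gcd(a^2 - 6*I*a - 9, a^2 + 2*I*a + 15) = a - 3*I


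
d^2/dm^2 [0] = 0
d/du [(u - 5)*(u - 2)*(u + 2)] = 3*u^2 - 10*u - 4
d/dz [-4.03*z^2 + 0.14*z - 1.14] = 0.14 - 8.06*z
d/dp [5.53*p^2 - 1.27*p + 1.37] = 11.06*p - 1.27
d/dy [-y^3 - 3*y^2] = 3*y*(-y - 2)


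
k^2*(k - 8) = k^3 - 8*k^2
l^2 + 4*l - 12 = (l - 2)*(l + 6)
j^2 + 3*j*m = j*(j + 3*m)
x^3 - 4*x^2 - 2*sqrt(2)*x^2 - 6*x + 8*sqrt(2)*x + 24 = (x - 4)*(x - 3*sqrt(2))*(x + sqrt(2))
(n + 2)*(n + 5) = n^2 + 7*n + 10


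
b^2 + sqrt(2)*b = b*(b + sqrt(2))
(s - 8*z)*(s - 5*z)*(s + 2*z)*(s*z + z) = s^4*z - 11*s^3*z^2 + s^3*z + 14*s^2*z^3 - 11*s^2*z^2 + 80*s*z^4 + 14*s*z^3 + 80*z^4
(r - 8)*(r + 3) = r^2 - 5*r - 24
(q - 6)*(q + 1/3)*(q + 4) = q^3 - 5*q^2/3 - 74*q/3 - 8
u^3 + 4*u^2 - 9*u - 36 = (u - 3)*(u + 3)*(u + 4)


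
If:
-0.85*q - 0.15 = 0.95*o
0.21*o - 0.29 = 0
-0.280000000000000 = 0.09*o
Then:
No Solution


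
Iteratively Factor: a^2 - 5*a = (a - 5)*(a)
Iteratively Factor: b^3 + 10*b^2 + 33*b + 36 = (b + 4)*(b^2 + 6*b + 9) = (b + 3)*(b + 4)*(b + 3)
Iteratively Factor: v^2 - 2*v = (v)*(v - 2)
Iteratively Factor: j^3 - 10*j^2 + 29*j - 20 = (j - 4)*(j^2 - 6*j + 5) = (j - 5)*(j - 4)*(j - 1)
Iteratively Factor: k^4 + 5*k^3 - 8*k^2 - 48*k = (k + 4)*(k^3 + k^2 - 12*k) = (k + 4)^2*(k^2 - 3*k) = (k - 3)*(k + 4)^2*(k)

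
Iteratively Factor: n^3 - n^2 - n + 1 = (n + 1)*(n^2 - 2*n + 1) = (n - 1)*(n + 1)*(n - 1)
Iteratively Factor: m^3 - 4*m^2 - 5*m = (m + 1)*(m^2 - 5*m) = (m - 5)*(m + 1)*(m)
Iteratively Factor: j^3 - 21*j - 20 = (j - 5)*(j^2 + 5*j + 4) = (j - 5)*(j + 1)*(j + 4)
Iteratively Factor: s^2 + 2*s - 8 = (s - 2)*(s + 4)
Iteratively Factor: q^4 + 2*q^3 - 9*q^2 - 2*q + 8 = (q - 1)*(q^3 + 3*q^2 - 6*q - 8) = (q - 1)*(q + 4)*(q^2 - q - 2) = (q - 1)*(q + 1)*(q + 4)*(q - 2)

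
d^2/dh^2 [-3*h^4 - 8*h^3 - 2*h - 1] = 12*h*(-3*h - 4)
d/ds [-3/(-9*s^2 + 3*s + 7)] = 9*(1 - 6*s)/(-9*s^2 + 3*s + 7)^2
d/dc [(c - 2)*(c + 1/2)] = 2*c - 3/2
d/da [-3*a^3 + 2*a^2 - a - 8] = -9*a^2 + 4*a - 1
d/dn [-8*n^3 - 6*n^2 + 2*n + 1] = -24*n^2 - 12*n + 2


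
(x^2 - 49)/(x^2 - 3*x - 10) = (49 - x^2)/(-x^2 + 3*x + 10)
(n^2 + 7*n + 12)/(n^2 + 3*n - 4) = (n + 3)/(n - 1)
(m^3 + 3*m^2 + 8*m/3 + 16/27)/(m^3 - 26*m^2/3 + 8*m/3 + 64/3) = (9*m^2 + 15*m + 4)/(9*(m^2 - 10*m + 16))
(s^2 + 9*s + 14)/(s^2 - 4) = (s + 7)/(s - 2)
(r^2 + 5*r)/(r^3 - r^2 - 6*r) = (r + 5)/(r^2 - r - 6)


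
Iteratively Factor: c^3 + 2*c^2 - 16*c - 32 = (c + 2)*(c^2 - 16) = (c + 2)*(c + 4)*(c - 4)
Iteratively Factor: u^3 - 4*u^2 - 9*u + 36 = (u - 4)*(u^2 - 9) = (u - 4)*(u + 3)*(u - 3)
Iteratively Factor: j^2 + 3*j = (j)*(j + 3)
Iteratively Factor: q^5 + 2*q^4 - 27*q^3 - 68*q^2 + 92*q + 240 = (q - 5)*(q^4 + 7*q^3 + 8*q^2 - 28*q - 48) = (q - 5)*(q + 3)*(q^3 + 4*q^2 - 4*q - 16) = (q - 5)*(q - 2)*(q + 3)*(q^2 + 6*q + 8) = (q - 5)*(q - 2)*(q + 3)*(q + 4)*(q + 2)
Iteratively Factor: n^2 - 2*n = (n - 2)*(n)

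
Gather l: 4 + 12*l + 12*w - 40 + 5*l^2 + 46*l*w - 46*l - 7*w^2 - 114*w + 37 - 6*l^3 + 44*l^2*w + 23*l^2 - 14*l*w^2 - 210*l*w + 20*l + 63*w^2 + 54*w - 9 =-6*l^3 + l^2*(44*w + 28) + l*(-14*w^2 - 164*w - 14) + 56*w^2 - 48*w - 8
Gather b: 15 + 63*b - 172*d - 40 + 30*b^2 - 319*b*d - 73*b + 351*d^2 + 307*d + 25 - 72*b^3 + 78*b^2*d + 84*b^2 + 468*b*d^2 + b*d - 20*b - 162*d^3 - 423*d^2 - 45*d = -72*b^3 + b^2*(78*d + 114) + b*(468*d^2 - 318*d - 30) - 162*d^3 - 72*d^2 + 90*d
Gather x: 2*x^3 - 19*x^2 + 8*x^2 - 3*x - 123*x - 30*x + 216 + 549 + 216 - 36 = 2*x^3 - 11*x^2 - 156*x + 945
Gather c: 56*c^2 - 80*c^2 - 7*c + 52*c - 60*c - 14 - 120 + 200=-24*c^2 - 15*c + 66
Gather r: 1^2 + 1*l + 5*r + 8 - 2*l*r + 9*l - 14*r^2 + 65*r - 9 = 10*l - 14*r^2 + r*(70 - 2*l)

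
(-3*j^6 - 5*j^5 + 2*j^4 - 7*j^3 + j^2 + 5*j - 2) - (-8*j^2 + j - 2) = -3*j^6 - 5*j^5 + 2*j^4 - 7*j^3 + 9*j^2 + 4*j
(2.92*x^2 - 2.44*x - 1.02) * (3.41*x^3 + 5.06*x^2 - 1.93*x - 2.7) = 9.9572*x^5 + 6.4548*x^4 - 21.4602*x^3 - 8.336*x^2 + 8.5566*x + 2.754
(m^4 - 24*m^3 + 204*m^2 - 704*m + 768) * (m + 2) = m^5 - 22*m^4 + 156*m^3 - 296*m^2 - 640*m + 1536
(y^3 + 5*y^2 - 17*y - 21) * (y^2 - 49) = y^5 + 5*y^4 - 66*y^3 - 266*y^2 + 833*y + 1029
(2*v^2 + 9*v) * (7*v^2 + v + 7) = 14*v^4 + 65*v^3 + 23*v^2 + 63*v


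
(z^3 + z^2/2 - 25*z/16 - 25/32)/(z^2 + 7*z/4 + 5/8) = z - 5/4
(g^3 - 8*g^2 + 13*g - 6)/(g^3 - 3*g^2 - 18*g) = (g^2 - 2*g + 1)/(g*(g + 3))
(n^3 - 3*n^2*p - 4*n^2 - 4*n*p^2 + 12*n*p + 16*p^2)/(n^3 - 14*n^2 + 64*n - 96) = (n^2 - 3*n*p - 4*p^2)/(n^2 - 10*n + 24)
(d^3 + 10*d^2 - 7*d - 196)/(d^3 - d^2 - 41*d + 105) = (d^2 + 3*d - 28)/(d^2 - 8*d + 15)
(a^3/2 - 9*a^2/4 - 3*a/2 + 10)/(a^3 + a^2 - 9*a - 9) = (2*a^3 - 9*a^2 - 6*a + 40)/(4*(a^3 + a^2 - 9*a - 9))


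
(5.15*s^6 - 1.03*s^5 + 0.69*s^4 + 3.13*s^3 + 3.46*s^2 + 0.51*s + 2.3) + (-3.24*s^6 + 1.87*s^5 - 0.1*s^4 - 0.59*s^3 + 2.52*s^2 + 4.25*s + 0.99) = 1.91*s^6 + 0.84*s^5 + 0.59*s^4 + 2.54*s^3 + 5.98*s^2 + 4.76*s + 3.29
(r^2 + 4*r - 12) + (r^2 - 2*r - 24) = 2*r^2 + 2*r - 36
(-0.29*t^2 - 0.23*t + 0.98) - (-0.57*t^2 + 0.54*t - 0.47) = 0.28*t^2 - 0.77*t + 1.45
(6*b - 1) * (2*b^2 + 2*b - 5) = 12*b^3 + 10*b^2 - 32*b + 5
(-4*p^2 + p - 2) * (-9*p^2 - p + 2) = 36*p^4 - 5*p^3 + 9*p^2 + 4*p - 4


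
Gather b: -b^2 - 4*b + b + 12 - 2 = -b^2 - 3*b + 10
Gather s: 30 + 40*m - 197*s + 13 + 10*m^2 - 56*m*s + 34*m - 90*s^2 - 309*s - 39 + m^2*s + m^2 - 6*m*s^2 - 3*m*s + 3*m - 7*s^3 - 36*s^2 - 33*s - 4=11*m^2 + 77*m - 7*s^3 + s^2*(-6*m - 126) + s*(m^2 - 59*m - 539)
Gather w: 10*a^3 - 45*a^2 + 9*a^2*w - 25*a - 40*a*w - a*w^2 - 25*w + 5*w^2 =10*a^3 - 45*a^2 - 25*a + w^2*(5 - a) + w*(9*a^2 - 40*a - 25)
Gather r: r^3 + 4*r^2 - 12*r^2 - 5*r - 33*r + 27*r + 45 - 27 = r^3 - 8*r^2 - 11*r + 18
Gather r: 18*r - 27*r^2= -27*r^2 + 18*r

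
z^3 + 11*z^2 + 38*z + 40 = (z + 2)*(z + 4)*(z + 5)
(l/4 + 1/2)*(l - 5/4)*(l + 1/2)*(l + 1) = l^4/4 + 9*l^3/16 - 7*l^2/32 - 27*l/32 - 5/16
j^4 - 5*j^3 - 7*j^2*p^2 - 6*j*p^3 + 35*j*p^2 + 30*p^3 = (j - 5)*(j - 3*p)*(j + p)*(j + 2*p)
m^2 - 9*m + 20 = (m - 5)*(m - 4)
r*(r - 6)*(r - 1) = r^3 - 7*r^2 + 6*r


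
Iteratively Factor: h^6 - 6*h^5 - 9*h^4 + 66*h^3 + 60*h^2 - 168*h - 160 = (h + 2)*(h^5 - 8*h^4 + 7*h^3 + 52*h^2 - 44*h - 80) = (h - 4)*(h + 2)*(h^4 - 4*h^3 - 9*h^2 + 16*h + 20) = (h - 5)*(h - 4)*(h + 2)*(h^3 + h^2 - 4*h - 4) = (h - 5)*(h - 4)*(h - 2)*(h + 2)*(h^2 + 3*h + 2) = (h - 5)*(h - 4)*(h - 2)*(h + 1)*(h + 2)*(h + 2)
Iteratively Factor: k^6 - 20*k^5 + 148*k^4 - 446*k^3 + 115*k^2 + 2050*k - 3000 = (k - 4)*(k^5 - 16*k^4 + 84*k^3 - 110*k^2 - 325*k + 750) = (k - 5)*(k - 4)*(k^4 - 11*k^3 + 29*k^2 + 35*k - 150) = (k - 5)*(k - 4)*(k + 2)*(k^3 - 13*k^2 + 55*k - 75) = (k - 5)^2*(k - 4)*(k + 2)*(k^2 - 8*k + 15) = (k - 5)^3*(k - 4)*(k + 2)*(k - 3)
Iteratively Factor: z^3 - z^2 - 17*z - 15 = (z - 5)*(z^2 + 4*z + 3) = (z - 5)*(z + 3)*(z + 1)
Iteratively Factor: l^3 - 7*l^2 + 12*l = (l - 3)*(l^2 - 4*l) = (l - 4)*(l - 3)*(l)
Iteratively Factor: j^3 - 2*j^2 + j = (j - 1)*(j^2 - j) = (j - 1)^2*(j)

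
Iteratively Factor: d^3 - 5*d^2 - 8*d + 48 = (d - 4)*(d^2 - d - 12) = (d - 4)^2*(d + 3)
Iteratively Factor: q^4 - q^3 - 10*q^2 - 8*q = (q - 4)*(q^3 + 3*q^2 + 2*q) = (q - 4)*(q + 1)*(q^2 + 2*q) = (q - 4)*(q + 1)*(q + 2)*(q)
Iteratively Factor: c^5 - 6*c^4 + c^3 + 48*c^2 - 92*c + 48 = (c - 2)*(c^4 - 4*c^3 - 7*c^2 + 34*c - 24) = (c - 2)^2*(c^3 - 2*c^2 - 11*c + 12) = (c - 4)*(c - 2)^2*(c^2 + 2*c - 3) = (c - 4)*(c - 2)^2*(c - 1)*(c + 3)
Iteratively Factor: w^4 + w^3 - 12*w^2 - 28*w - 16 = (w + 1)*(w^3 - 12*w - 16) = (w - 4)*(w + 1)*(w^2 + 4*w + 4) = (w - 4)*(w + 1)*(w + 2)*(w + 2)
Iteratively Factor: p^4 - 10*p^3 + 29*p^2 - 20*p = (p - 5)*(p^3 - 5*p^2 + 4*p) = (p - 5)*(p - 1)*(p^2 - 4*p) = (p - 5)*(p - 4)*(p - 1)*(p)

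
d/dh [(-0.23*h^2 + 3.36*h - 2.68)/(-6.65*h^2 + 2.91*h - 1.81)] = (21.6747*h^2 - 34.8114*h + 1.7172)/(44.2225*h^4 - 38.703*h^3 + 32.5411*h^2 - 10.5342*h + 3.2761)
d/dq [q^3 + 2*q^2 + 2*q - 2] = 3*q^2 + 4*q + 2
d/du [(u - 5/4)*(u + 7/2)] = 2*u + 9/4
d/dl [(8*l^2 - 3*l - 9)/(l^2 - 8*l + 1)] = (-61*l^2 + 34*l - 75)/(l^4 - 16*l^3 + 66*l^2 - 16*l + 1)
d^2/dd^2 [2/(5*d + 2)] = 100/(5*d + 2)^3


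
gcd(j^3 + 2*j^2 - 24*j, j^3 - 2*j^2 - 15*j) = j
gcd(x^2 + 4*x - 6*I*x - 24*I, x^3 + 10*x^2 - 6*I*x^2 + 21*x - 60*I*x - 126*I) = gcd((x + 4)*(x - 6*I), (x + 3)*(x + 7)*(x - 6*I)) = x - 6*I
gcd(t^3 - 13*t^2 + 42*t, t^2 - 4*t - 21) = t - 7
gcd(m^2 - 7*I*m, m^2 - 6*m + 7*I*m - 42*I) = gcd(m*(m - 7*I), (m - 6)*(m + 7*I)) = 1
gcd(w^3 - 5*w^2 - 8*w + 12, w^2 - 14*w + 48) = w - 6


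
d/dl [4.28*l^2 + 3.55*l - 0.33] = 8.56*l + 3.55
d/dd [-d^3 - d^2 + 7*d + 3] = -3*d^2 - 2*d + 7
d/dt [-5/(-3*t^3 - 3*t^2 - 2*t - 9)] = 5*(-9*t^2 - 6*t - 2)/(3*t^3 + 3*t^2 + 2*t + 9)^2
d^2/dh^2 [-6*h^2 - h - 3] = -12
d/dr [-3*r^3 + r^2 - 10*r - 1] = -9*r^2 + 2*r - 10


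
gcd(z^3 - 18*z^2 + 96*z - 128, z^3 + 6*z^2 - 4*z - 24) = z - 2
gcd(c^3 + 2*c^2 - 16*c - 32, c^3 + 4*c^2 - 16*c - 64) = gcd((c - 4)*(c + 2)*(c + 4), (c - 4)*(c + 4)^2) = c^2 - 16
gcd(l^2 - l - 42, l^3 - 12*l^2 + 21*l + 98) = l - 7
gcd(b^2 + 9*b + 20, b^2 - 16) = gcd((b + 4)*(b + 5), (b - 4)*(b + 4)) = b + 4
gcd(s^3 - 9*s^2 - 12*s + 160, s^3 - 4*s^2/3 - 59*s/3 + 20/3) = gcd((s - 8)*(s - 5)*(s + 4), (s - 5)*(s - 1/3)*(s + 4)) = s^2 - s - 20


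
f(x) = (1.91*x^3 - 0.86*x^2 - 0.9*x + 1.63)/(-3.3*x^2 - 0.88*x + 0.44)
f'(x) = (6.6*x + 0.88)*(1.91*x^3 - 0.86*x^2 - 0.9*x + 1.63)/(-3.3*x^2 - 0.88*x + 0.44)^2 + (5.73*x^2 - 1.72*x - 0.9)/(-3.3*x^2 - 0.88*x + 0.44) = (-6.303*x^4 - 3.3616*x^3 + 0.308*x^2 + 10.0012*x + 1.0384)/(10.89*x^4 + 5.808*x^3 - 2.1296*x^2 - 0.7744*x + 0.1936)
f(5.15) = -2.57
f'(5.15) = -0.58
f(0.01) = 3.76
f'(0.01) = 6.13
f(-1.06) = 0.28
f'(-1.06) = -2.42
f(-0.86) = -0.44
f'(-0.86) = -5.59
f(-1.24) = 0.63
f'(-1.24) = -1.54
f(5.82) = -2.95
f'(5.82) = -0.58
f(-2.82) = 1.95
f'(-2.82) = -0.64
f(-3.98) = 2.67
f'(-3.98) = -0.60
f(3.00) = -1.34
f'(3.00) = -0.56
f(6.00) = -3.06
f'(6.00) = -0.58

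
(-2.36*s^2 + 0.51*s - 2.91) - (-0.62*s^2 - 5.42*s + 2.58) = -1.74*s^2 + 5.93*s - 5.49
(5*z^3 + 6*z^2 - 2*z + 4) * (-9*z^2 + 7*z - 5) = -45*z^5 - 19*z^4 + 35*z^3 - 80*z^2 + 38*z - 20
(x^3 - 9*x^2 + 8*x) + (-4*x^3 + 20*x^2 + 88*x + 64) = -3*x^3 + 11*x^2 + 96*x + 64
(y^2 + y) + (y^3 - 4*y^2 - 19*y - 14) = y^3 - 3*y^2 - 18*y - 14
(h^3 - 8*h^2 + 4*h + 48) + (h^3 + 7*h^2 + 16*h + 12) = 2*h^3 - h^2 + 20*h + 60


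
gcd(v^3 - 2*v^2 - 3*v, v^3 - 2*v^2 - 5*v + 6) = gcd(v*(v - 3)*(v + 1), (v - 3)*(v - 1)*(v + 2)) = v - 3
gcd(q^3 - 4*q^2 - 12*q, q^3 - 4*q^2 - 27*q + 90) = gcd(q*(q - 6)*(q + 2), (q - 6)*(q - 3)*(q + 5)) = q - 6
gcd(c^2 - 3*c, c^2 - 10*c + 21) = c - 3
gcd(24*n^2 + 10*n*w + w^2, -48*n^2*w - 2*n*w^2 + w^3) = 6*n + w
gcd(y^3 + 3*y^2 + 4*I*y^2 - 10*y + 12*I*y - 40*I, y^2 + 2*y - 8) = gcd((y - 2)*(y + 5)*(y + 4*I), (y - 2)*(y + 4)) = y - 2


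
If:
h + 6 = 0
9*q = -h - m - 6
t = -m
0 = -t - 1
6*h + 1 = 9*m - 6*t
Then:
No Solution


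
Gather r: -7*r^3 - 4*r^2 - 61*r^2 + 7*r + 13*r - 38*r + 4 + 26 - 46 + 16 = -7*r^3 - 65*r^2 - 18*r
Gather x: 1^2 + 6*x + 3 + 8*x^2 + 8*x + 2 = 8*x^2 + 14*x + 6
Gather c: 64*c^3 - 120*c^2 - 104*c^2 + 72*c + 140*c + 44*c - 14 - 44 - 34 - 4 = 64*c^3 - 224*c^2 + 256*c - 96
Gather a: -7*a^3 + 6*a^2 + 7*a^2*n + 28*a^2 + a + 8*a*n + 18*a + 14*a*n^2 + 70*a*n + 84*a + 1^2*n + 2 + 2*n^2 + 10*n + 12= -7*a^3 + a^2*(7*n + 34) + a*(14*n^2 + 78*n + 103) + 2*n^2 + 11*n + 14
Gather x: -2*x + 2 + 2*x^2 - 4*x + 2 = 2*x^2 - 6*x + 4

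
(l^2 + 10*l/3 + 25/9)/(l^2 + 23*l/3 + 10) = (l + 5/3)/(l + 6)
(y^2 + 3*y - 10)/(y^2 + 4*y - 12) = (y + 5)/(y + 6)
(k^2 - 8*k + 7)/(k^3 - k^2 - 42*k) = (k - 1)/(k*(k + 6))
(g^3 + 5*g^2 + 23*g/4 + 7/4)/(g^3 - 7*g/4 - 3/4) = (2*g + 7)/(2*g - 3)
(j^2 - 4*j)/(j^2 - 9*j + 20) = j/(j - 5)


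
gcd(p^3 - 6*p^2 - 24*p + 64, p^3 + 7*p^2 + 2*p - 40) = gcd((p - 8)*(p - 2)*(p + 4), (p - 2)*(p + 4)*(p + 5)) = p^2 + 2*p - 8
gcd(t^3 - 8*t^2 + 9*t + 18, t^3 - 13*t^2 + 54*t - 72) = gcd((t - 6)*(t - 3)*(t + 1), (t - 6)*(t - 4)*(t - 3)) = t^2 - 9*t + 18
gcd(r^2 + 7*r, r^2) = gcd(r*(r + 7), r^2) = r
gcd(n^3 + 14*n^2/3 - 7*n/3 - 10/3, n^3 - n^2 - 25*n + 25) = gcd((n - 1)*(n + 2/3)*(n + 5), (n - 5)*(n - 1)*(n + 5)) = n^2 + 4*n - 5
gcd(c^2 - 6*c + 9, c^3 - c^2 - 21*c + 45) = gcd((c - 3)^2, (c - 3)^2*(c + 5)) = c^2 - 6*c + 9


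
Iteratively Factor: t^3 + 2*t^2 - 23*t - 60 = (t + 3)*(t^2 - t - 20) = (t - 5)*(t + 3)*(t + 4)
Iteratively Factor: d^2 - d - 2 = (d - 2)*(d + 1)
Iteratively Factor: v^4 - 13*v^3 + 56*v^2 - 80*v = (v)*(v^3 - 13*v^2 + 56*v - 80) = v*(v - 4)*(v^2 - 9*v + 20) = v*(v - 5)*(v - 4)*(v - 4)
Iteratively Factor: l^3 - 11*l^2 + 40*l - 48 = (l - 4)*(l^2 - 7*l + 12) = (l - 4)*(l - 3)*(l - 4)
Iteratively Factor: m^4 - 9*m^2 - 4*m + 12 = (m - 1)*(m^3 + m^2 - 8*m - 12) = (m - 1)*(m + 2)*(m^2 - m - 6) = (m - 3)*(m - 1)*(m + 2)*(m + 2)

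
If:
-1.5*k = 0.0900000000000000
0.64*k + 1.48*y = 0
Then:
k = -0.06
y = 0.03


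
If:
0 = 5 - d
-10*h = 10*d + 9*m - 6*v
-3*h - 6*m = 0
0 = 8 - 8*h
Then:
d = 5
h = 1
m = -1/2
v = 37/4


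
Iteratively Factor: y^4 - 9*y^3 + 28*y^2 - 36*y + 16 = (y - 4)*(y^3 - 5*y^2 + 8*y - 4) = (y - 4)*(y - 2)*(y^2 - 3*y + 2) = (y - 4)*(y - 2)^2*(y - 1)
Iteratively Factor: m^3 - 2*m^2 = (m)*(m^2 - 2*m) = m*(m - 2)*(m)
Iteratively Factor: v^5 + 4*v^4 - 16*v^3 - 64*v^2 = (v + 4)*(v^4 - 16*v^2) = v*(v + 4)*(v^3 - 16*v) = v^2*(v + 4)*(v^2 - 16) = v^2*(v - 4)*(v + 4)*(v + 4)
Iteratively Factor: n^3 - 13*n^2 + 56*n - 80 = (n - 4)*(n^2 - 9*n + 20) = (n - 4)^2*(n - 5)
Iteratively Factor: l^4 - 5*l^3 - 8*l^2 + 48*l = (l + 3)*(l^3 - 8*l^2 + 16*l) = (l - 4)*(l + 3)*(l^2 - 4*l) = (l - 4)^2*(l + 3)*(l)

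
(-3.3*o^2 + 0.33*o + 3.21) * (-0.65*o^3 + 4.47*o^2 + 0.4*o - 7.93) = 2.145*o^5 - 14.9655*o^4 - 1.9314*o^3 + 40.6497*o^2 - 1.3329*o - 25.4553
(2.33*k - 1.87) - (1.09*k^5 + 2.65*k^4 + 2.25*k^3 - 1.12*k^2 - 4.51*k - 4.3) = -1.09*k^5 - 2.65*k^4 - 2.25*k^3 + 1.12*k^2 + 6.84*k + 2.43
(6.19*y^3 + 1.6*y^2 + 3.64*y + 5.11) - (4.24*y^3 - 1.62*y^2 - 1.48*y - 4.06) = 1.95*y^3 + 3.22*y^2 + 5.12*y + 9.17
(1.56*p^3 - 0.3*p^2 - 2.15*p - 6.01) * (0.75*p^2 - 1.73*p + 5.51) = 1.17*p^5 - 2.9238*p^4 + 7.5021*p^3 - 2.441*p^2 - 1.4492*p - 33.1151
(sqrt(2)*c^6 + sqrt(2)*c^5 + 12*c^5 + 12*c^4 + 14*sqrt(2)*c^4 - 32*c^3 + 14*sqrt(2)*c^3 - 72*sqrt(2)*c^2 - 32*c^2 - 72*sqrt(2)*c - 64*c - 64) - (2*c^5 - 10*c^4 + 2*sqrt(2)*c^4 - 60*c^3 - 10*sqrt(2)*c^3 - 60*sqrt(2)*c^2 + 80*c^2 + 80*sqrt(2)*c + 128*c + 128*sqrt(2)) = sqrt(2)*c^6 + sqrt(2)*c^5 + 10*c^5 + 12*sqrt(2)*c^4 + 22*c^4 + 28*c^3 + 24*sqrt(2)*c^3 - 112*c^2 - 12*sqrt(2)*c^2 - 152*sqrt(2)*c - 192*c - 128*sqrt(2) - 64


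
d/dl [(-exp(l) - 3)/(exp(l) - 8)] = 11*exp(l)/(exp(l) - 8)^2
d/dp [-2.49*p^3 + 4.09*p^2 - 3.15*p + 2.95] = -7.47*p^2 + 8.18*p - 3.15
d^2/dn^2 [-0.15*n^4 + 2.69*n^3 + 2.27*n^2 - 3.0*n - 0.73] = -1.8*n^2 + 16.14*n + 4.54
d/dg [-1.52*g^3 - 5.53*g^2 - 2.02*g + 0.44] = -4.56*g^2 - 11.06*g - 2.02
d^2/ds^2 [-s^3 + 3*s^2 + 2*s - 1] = 6 - 6*s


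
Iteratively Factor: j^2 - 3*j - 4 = (j - 4)*(j + 1)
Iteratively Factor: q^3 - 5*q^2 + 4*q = (q - 1)*(q^2 - 4*q) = (q - 4)*(q - 1)*(q)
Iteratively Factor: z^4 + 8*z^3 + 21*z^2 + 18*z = (z + 3)*(z^3 + 5*z^2 + 6*z) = (z + 2)*(z + 3)*(z^2 + 3*z) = (z + 2)*(z + 3)^2*(z)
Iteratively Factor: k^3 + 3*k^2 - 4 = (k + 2)*(k^2 + k - 2) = (k - 1)*(k + 2)*(k + 2)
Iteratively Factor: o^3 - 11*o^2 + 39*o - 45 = (o - 3)*(o^2 - 8*o + 15) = (o - 3)^2*(o - 5)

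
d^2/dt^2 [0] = 0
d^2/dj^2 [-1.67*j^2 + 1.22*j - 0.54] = -3.34000000000000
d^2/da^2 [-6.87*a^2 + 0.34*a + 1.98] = -13.7400000000000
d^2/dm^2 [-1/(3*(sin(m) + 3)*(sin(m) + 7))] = (4*sin(m)^4 + 30*sin(m)^3 + 10*sin(m)^2 - 270*sin(m) - 158)/(3*(sin(m) + 3)^3*(sin(m) + 7)^3)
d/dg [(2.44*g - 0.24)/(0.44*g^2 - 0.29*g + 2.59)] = (-1.0736*g^2 + 0.2112*g + 6.25)/(0.1936*g^4 - 0.2552*g^3 + 2.3633*g^2 - 1.5022*g + 6.7081)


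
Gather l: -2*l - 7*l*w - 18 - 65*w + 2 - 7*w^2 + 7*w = l*(-7*w - 2) - 7*w^2 - 58*w - 16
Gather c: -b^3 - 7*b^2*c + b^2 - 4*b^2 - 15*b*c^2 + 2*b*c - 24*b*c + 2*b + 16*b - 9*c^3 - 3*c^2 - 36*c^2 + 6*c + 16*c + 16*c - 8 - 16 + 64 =-b^3 - 3*b^2 + 18*b - 9*c^3 + c^2*(-15*b - 39) + c*(-7*b^2 - 22*b + 38) + 40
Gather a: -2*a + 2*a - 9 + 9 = 0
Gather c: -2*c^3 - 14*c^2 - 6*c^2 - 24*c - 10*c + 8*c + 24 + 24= -2*c^3 - 20*c^2 - 26*c + 48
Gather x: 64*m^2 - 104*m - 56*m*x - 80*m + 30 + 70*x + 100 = 64*m^2 - 184*m + x*(70 - 56*m) + 130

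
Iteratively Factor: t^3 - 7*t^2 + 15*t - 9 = (t - 3)*(t^2 - 4*t + 3) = (t - 3)*(t - 1)*(t - 3)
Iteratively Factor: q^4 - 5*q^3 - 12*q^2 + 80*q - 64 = (q - 1)*(q^3 - 4*q^2 - 16*q + 64) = (q - 4)*(q - 1)*(q^2 - 16) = (q - 4)^2*(q - 1)*(q + 4)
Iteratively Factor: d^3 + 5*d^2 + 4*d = (d + 4)*(d^2 + d) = (d + 1)*(d + 4)*(d)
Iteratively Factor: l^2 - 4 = (l + 2)*(l - 2)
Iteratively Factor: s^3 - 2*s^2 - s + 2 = (s - 2)*(s^2 - 1) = (s - 2)*(s + 1)*(s - 1)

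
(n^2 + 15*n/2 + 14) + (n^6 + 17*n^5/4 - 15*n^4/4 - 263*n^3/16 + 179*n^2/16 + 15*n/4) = n^6 + 17*n^5/4 - 15*n^4/4 - 263*n^3/16 + 195*n^2/16 + 45*n/4 + 14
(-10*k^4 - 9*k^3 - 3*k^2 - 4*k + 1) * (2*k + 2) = -20*k^5 - 38*k^4 - 24*k^3 - 14*k^2 - 6*k + 2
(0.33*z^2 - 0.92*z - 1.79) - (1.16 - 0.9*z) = 0.33*z^2 - 0.02*z - 2.95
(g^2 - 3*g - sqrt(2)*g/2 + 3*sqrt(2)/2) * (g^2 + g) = g^4 - 2*g^3 - sqrt(2)*g^3/2 - 3*g^2 + sqrt(2)*g^2 + 3*sqrt(2)*g/2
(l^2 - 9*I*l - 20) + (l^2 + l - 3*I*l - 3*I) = 2*l^2 + l - 12*I*l - 20 - 3*I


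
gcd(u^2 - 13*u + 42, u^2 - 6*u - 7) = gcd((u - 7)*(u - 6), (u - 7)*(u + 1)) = u - 7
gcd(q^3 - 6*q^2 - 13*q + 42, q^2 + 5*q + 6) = q + 3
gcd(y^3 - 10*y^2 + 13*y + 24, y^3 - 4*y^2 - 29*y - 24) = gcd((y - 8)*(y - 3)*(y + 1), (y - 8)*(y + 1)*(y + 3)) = y^2 - 7*y - 8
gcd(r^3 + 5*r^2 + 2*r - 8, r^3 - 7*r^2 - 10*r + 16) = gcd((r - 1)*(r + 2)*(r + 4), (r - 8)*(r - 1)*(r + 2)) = r^2 + r - 2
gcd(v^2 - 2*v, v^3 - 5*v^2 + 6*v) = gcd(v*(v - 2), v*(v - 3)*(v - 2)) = v^2 - 2*v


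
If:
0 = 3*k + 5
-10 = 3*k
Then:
No Solution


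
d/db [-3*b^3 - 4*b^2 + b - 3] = -9*b^2 - 8*b + 1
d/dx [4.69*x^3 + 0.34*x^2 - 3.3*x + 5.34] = 14.07*x^2 + 0.68*x - 3.3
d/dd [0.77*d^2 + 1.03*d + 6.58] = 1.54*d + 1.03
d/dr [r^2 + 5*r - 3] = 2*r + 5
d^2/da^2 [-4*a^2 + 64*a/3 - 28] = -8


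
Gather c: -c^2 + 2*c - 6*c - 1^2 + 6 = -c^2 - 4*c + 5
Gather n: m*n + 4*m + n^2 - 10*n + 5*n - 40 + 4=4*m + n^2 + n*(m - 5) - 36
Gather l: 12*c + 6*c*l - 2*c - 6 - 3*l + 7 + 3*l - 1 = 6*c*l + 10*c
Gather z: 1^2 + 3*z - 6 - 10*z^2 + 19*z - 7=-10*z^2 + 22*z - 12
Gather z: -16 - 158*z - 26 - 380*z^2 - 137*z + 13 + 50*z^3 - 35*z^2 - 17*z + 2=50*z^3 - 415*z^2 - 312*z - 27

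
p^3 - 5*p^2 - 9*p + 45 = (p - 5)*(p - 3)*(p + 3)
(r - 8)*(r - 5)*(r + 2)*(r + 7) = r^4 - 4*r^3 - 63*r^2 + 178*r + 560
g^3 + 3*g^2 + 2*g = g*(g + 1)*(g + 2)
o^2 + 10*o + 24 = (o + 4)*(o + 6)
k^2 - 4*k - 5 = (k - 5)*(k + 1)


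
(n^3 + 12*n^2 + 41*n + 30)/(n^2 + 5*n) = n + 7 + 6/n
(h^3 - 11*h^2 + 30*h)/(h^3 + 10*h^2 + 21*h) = (h^2 - 11*h + 30)/(h^2 + 10*h + 21)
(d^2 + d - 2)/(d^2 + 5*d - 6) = (d + 2)/(d + 6)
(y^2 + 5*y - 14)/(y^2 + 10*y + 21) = (y - 2)/(y + 3)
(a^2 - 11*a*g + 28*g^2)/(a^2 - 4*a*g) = (a - 7*g)/a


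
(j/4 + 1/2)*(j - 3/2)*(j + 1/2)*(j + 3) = j^4/4 + j^3 + j^2/16 - 39*j/16 - 9/8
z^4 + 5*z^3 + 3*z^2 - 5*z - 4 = (z - 1)*(z + 1)^2*(z + 4)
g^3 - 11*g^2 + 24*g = g*(g - 8)*(g - 3)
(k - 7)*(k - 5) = k^2 - 12*k + 35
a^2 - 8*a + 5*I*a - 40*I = (a - 8)*(a + 5*I)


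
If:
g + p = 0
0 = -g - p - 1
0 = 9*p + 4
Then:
No Solution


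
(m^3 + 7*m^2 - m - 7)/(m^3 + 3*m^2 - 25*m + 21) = (m + 1)/(m - 3)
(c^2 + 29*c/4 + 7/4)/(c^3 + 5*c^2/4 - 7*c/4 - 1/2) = (c + 7)/(c^2 + c - 2)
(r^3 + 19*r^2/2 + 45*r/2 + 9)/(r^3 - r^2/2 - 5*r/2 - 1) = (r^2 + 9*r + 18)/(r^2 - r - 2)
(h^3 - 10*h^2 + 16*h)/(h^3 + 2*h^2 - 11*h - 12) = h*(h^2 - 10*h + 16)/(h^3 + 2*h^2 - 11*h - 12)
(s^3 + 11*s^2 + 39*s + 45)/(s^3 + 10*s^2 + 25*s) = (s^2 + 6*s + 9)/(s*(s + 5))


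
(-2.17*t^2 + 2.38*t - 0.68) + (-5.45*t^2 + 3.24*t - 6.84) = -7.62*t^2 + 5.62*t - 7.52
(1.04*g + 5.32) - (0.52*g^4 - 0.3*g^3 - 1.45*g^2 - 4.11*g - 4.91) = -0.52*g^4 + 0.3*g^3 + 1.45*g^2 + 5.15*g + 10.23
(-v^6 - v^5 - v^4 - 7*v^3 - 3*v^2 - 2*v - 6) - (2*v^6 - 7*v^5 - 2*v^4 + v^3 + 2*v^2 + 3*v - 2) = -3*v^6 + 6*v^5 + v^4 - 8*v^3 - 5*v^2 - 5*v - 4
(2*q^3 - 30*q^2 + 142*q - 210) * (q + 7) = 2*q^4 - 16*q^3 - 68*q^2 + 784*q - 1470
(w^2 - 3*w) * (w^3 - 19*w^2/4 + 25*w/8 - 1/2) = w^5 - 31*w^4/4 + 139*w^3/8 - 79*w^2/8 + 3*w/2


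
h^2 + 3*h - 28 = (h - 4)*(h + 7)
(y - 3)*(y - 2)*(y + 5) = y^3 - 19*y + 30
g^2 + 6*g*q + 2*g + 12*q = (g + 2)*(g + 6*q)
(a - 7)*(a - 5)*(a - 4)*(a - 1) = a^4 - 17*a^3 + 99*a^2 - 223*a + 140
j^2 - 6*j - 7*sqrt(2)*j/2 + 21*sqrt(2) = (j - 6)*(j - 7*sqrt(2)/2)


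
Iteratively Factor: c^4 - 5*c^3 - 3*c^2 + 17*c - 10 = (c + 2)*(c^3 - 7*c^2 + 11*c - 5) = (c - 1)*(c + 2)*(c^2 - 6*c + 5) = (c - 1)^2*(c + 2)*(c - 5)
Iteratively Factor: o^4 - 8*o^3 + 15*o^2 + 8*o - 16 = (o - 1)*(o^3 - 7*o^2 + 8*o + 16) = (o - 4)*(o - 1)*(o^2 - 3*o - 4) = (o - 4)*(o - 1)*(o + 1)*(o - 4)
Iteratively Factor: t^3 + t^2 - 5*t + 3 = (t - 1)*(t^2 + 2*t - 3) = (t - 1)^2*(t + 3)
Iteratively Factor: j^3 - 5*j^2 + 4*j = (j)*(j^2 - 5*j + 4) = j*(j - 4)*(j - 1)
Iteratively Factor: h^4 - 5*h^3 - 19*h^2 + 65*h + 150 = (h - 5)*(h^3 - 19*h - 30) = (h - 5)*(h + 3)*(h^2 - 3*h - 10) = (h - 5)*(h + 2)*(h + 3)*(h - 5)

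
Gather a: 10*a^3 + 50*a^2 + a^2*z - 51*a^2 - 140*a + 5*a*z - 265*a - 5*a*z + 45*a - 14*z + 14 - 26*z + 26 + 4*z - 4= 10*a^3 + a^2*(z - 1) - 360*a - 36*z + 36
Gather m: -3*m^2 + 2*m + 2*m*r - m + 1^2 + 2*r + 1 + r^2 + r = -3*m^2 + m*(2*r + 1) + r^2 + 3*r + 2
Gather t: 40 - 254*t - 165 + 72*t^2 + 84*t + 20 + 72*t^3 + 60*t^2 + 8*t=72*t^3 + 132*t^2 - 162*t - 105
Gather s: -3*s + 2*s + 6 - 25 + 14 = -s - 5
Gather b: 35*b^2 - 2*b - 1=35*b^2 - 2*b - 1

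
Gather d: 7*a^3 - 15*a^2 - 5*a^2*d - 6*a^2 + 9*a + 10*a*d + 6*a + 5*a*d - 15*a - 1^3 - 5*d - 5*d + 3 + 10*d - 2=7*a^3 - 21*a^2 + d*(-5*a^2 + 15*a)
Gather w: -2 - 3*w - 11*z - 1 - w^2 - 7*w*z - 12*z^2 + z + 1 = -w^2 + w*(-7*z - 3) - 12*z^2 - 10*z - 2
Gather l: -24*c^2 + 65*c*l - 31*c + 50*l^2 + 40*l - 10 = -24*c^2 - 31*c + 50*l^2 + l*(65*c + 40) - 10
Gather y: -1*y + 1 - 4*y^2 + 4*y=-4*y^2 + 3*y + 1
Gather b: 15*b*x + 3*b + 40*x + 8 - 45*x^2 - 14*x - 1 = b*(15*x + 3) - 45*x^2 + 26*x + 7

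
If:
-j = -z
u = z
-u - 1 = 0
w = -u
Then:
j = -1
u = -1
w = 1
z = -1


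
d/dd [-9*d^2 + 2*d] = 2 - 18*d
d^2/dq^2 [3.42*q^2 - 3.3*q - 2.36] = 6.84000000000000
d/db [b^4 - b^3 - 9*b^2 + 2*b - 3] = 4*b^3 - 3*b^2 - 18*b + 2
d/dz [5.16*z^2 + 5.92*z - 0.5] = 10.32*z + 5.92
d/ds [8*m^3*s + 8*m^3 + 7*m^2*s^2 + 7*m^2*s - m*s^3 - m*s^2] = m*(8*m^2 + 14*m*s + 7*m - 3*s^2 - 2*s)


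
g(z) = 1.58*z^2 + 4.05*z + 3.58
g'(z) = 3.16*z + 4.05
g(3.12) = 31.60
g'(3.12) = 13.91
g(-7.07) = 53.92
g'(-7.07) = -18.29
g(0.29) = 4.89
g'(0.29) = 4.97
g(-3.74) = 10.53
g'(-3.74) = -7.77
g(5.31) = 69.64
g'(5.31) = 20.83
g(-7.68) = 65.67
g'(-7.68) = -20.22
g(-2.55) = 3.53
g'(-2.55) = -4.01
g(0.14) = 4.18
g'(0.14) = 4.49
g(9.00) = 168.01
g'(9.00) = 32.49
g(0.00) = 3.58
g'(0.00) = 4.05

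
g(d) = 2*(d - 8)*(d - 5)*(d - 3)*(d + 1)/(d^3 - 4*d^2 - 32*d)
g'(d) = 2*(d - 8)*(d - 5)*(d - 3)*(d + 1)*(-3*d^2 + 8*d + 32)/(d^3 - 4*d^2 - 32*d)^2 + 2*(d - 8)*(d - 5)*(d - 3)/(d^3 - 4*d^2 - 32*d) + 2*(d - 8)*(d - 5)*(d + 1)/(d^3 - 4*d^2 - 32*d) + 2*(d - 8)*(d - 3)*(d + 1)/(d^3 - 4*d^2 - 32*d) + 2*(d - 5)*(d - 3)*(d + 1)/(d^3 - 4*d^2 - 32*d)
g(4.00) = -0.31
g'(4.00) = 0.05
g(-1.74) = 12.02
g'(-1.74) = -18.98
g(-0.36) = -17.59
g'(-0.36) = -63.00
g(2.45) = 0.61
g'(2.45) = -1.52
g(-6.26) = -77.53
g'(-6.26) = -16.69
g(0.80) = 8.66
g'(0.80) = -13.82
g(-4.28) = -369.81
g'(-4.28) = -1203.77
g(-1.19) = 2.95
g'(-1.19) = -15.26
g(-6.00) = -82.50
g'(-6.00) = -21.83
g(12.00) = 8.53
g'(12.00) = 1.58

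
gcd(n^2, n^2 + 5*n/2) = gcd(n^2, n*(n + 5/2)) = n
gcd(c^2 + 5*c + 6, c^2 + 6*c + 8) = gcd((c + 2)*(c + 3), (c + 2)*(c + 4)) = c + 2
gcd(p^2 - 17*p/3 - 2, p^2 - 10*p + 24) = p - 6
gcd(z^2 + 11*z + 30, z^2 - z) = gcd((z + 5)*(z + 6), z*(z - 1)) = 1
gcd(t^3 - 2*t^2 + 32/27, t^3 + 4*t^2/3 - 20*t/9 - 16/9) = t^2 - 2*t/3 - 8/9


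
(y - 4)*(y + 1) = y^2 - 3*y - 4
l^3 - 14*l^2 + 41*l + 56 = (l - 8)*(l - 7)*(l + 1)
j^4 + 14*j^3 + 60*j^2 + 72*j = j*(j + 2)*(j + 6)^2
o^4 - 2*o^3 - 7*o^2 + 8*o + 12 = (o - 3)*(o - 2)*(o + 1)*(o + 2)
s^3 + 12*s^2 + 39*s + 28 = (s + 1)*(s + 4)*(s + 7)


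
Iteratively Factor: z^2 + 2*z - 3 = (z - 1)*(z + 3)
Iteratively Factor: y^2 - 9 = (y + 3)*(y - 3)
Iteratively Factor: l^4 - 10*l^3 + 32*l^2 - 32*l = (l - 4)*(l^3 - 6*l^2 + 8*l) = (l - 4)^2*(l^2 - 2*l) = l*(l - 4)^2*(l - 2)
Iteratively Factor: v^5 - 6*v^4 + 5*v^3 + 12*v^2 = (v - 3)*(v^4 - 3*v^3 - 4*v^2) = (v - 3)*(v + 1)*(v^3 - 4*v^2) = (v - 4)*(v - 3)*(v + 1)*(v^2) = v*(v - 4)*(v - 3)*(v + 1)*(v)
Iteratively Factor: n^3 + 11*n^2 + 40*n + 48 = (n + 3)*(n^2 + 8*n + 16) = (n + 3)*(n + 4)*(n + 4)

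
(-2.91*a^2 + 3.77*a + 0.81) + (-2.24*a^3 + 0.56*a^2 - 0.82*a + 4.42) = -2.24*a^3 - 2.35*a^2 + 2.95*a + 5.23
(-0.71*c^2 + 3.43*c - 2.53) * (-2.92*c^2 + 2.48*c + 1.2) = 2.0732*c^4 - 11.7764*c^3 + 15.042*c^2 - 2.1584*c - 3.036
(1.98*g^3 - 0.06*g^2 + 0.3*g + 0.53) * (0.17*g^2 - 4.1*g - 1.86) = 0.3366*g^5 - 8.1282*g^4 - 3.3858*g^3 - 1.0283*g^2 - 2.731*g - 0.9858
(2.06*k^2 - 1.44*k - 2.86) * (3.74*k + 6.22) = 7.7044*k^3 + 7.4276*k^2 - 19.6532*k - 17.7892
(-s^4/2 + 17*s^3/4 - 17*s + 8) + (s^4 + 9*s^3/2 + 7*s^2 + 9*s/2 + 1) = s^4/2 + 35*s^3/4 + 7*s^2 - 25*s/2 + 9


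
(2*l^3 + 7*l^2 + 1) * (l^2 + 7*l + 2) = 2*l^5 + 21*l^4 + 53*l^3 + 15*l^2 + 7*l + 2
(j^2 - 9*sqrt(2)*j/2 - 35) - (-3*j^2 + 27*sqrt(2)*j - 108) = 4*j^2 - 63*sqrt(2)*j/2 + 73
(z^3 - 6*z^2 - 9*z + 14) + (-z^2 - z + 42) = z^3 - 7*z^2 - 10*z + 56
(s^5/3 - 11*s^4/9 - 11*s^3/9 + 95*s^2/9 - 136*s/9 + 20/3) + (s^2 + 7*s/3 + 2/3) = s^5/3 - 11*s^4/9 - 11*s^3/9 + 104*s^2/9 - 115*s/9 + 22/3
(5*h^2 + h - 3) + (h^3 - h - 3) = h^3 + 5*h^2 - 6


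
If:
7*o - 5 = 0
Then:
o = 5/7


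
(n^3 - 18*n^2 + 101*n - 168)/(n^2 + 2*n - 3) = (n^3 - 18*n^2 + 101*n - 168)/(n^2 + 2*n - 3)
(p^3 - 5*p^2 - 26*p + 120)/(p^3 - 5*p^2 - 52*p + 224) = (p^2 - p - 30)/(p^2 - p - 56)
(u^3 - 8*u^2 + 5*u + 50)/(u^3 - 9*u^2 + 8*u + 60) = (u - 5)/(u - 6)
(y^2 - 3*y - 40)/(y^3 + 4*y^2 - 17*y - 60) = (y - 8)/(y^2 - y - 12)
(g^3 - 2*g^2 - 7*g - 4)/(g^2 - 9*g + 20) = (g^2 + 2*g + 1)/(g - 5)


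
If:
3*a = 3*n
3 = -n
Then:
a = -3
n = -3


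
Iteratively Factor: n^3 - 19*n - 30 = (n + 2)*(n^2 - 2*n - 15) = (n + 2)*(n + 3)*(n - 5)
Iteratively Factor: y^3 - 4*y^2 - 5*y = (y - 5)*(y^2 + y) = y*(y - 5)*(y + 1)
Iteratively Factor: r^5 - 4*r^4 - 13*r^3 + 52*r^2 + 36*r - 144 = (r - 3)*(r^4 - r^3 - 16*r^2 + 4*r + 48) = (r - 3)*(r - 2)*(r^3 + r^2 - 14*r - 24) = (r - 3)*(r - 2)*(r + 2)*(r^2 - r - 12) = (r - 4)*(r - 3)*(r - 2)*(r + 2)*(r + 3)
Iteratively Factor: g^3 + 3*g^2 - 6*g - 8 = (g - 2)*(g^2 + 5*g + 4) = (g - 2)*(g + 4)*(g + 1)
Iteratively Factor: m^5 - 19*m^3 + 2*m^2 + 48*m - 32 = (m - 4)*(m^4 + 4*m^3 - 3*m^2 - 10*m + 8) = (m - 4)*(m + 4)*(m^3 - 3*m + 2) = (m - 4)*(m - 1)*(m + 4)*(m^2 + m - 2) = (m - 4)*(m - 1)*(m + 2)*(m + 4)*(m - 1)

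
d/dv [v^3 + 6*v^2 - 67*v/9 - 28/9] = 3*v^2 + 12*v - 67/9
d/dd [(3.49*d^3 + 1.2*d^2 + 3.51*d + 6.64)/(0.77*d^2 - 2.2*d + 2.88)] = (2.6873*d^4 - 15.356*d^3 + 24.8109*d^2 - 3.3136*d + 24.7168)/(0.5929*d^4 - 3.388*d^3 + 9.2752*d^2 - 12.672*d + 8.2944)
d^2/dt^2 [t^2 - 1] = 2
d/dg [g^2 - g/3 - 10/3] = 2*g - 1/3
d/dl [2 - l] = -1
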